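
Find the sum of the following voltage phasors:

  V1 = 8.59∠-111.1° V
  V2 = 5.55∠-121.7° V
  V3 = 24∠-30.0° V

Step 1 — Convert each phasor to rectangular form:
  V1 = 8.59·(cos(-111.1°) + j·sin(-111.1°)) = -3.092 - j8.014 V
  V2 = 5.55·(cos(-121.7°) + j·sin(-121.7°)) = -2.916 - j4.722 V
  V3 = 24·(cos(-30.0°) + j·sin(-30.0°)) = 20.78 - j12 V
Step 2 — Sum components: V_total = 14.78 - j24.74 V.
Step 3 — Convert to polar: |V_total| = 28.81 V, ∠V_total = -59.1°.

V_total = 28.81∠-59.1° V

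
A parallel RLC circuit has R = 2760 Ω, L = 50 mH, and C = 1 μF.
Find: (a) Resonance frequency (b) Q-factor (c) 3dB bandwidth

Step 1 — Resonance: ω₀ = 1/√(LC) = 1/√(0.05·1e-06) = 4472 rad/s.
Step 2 — f₀ = ω₀/(2π) = 711.8 Hz.
Step 3 — Parallel Q: Q = R/(ω₀L) = 2760/(4472·0.05) = 12.34.
Step 4 — Bandwidth: Δω = ω₀/Q = 362.3 rad/s; BW = Δω/(2π) = 57.66 Hz.

(a) f₀ = 711.8 Hz  (b) Q = 12.34  (c) BW = 57.66 Hz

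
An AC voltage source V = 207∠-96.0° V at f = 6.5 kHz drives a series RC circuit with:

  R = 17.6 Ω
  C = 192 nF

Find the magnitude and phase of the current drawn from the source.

Step 1 — Angular frequency: ω = 2π·f = 2π·6500 = 4.084e+04 rad/s.
Step 2 — Component impedances:
  R: Z = R = 17.6 Ω
  C: Z = 1/(jωC) = -j/(ω·C) = 0 - j127.5 Ω
Step 3 — Series combination: Z_total = R + C = 17.6 - j127.5 Ω = 128.7∠-82.1° Ω.
Step 4 — Source phasor: V = 207∠-96.0° V = -21.64 - j205.9 V.
Step 5 — Ohm's law: I = V / Z_total = (-21.64 - j205.9) / (17.6 - j127.5) = 1.561 - j0.3851 A.
Step 6 — Convert to polar: |I| = 1.608 A, ∠I = -13.9°.

I = 1.608∠-13.9° A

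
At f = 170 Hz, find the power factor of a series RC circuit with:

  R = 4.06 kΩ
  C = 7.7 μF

Step 1 — Angular frequency: ω = 2π·f = 2π·170 = 1068 rad/s.
Step 2 — Component impedances:
  R: Z = R = 4060 Ω
  C: Z = 1/(jωC) = -j/(ω·C) = 0 - j121.6 Ω
Step 3 — Series combination: Z_total = R + C = 4060 - j121.6 Ω = 4062∠-1.7° Ω.
Step 4 — Power factor: PF = cos(φ) = Re(Z)/|Z| = 4060/4061.8 = 0.9996.
Step 5 — Type: Im(Z) = -121.6 ⇒ leading (phase φ = -1.7°).

PF = 0.9996 (leading, φ = -1.7°)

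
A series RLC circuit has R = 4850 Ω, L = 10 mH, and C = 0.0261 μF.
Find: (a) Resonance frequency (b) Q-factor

Step 1 — Resonance condition Im(Z)=0 gives ω₀ = 1/√(LC).
Step 2 — ω₀ = 1/√(0.01·2.61e-08) = 6.19e+04 rad/s.
Step 3 — f₀ = ω₀/(2π) = 9851 Hz.
Step 4 — Series Q: Q = ω₀L/R = 6.19e+04·0.01/4850 = 0.1276.

(a) f₀ = 9851 Hz  (b) Q = 0.1276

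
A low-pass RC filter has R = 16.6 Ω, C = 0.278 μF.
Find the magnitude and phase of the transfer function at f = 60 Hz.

Step 1 — Angular frequency: ω = 2π·60 = 377 rad/s.
Step 2 — Transfer function: H(jω) = 1/(1 + jωRC).
Step 3 — Denominator: 1 + jωRC = 1 + j·377·16.6·2.78e-07 = 1 + j0.00174.
Step 4 — H = 1 - j0.00174.
Step 5 — Magnitude: |H| = 1 (-0.0 dB); phase: φ = -0.1°.

|H| = 1 (-0.0 dB), φ = -0.1°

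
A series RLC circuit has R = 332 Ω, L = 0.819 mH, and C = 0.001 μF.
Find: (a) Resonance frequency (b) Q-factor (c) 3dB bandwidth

Step 1 — Resonance condition Im(Z)=0 gives ω₀ = 1/√(LC).
Step 2 — ω₀ = 1/√(0.000819·1e-09) = 1.105e+06 rad/s.
Step 3 — f₀ = ω₀/(2π) = 1.759e+05 Hz.
Step 4 — Series Q: Q = ω₀L/R = 1.105e+06·0.000819/332 = 2.726.
Step 5 — 3dB bandwidth: Δω = ω₀/Q = 4.054e+05 rad/s; BW = Δω/(2π) = 6.452e+04 Hz.

(a) f₀ = 1.759e+05 Hz  (b) Q = 2.726  (c) BW = 6.452e+04 Hz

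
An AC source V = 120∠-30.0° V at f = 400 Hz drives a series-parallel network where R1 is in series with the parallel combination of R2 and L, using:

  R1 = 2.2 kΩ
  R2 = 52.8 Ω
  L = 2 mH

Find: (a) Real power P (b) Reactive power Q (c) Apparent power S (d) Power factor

Step 1 — Angular frequency: ω = 2π·f = 2π·400 = 2513 rad/s.
Step 2 — Component impedances:
  R1: Z = R = 2200 Ω
  R2: Z = R = 52.8 Ω
  L: Z = jωL = j·2513·0.002 = 0 + j5.027 Ω
Step 3 — Parallel branch: R2 || L = 1/(1/R2 + 1/L) = 0.4742 + j4.981 Ω.
Step 4 — Series with R1: Z_total = R1 + (R2 || L) = 2200 + j4.981 Ω = 2200∠0.1° Ω.
Step 5 — Source phasor: V = 120∠-30.0° V = 103.9 - j60 V.
Step 6 — Current: I = V / Z = 0.04717 - j0.02737 A = 0.05453∠-30.1° A.
Step 7 — Complex power: S = V·I* = 6.544 + j0.01481 VA.
Step 8 — Real power: P = Re(S) = 6.544 W.
Step 9 — Reactive power: Q = Im(S) = 0.01481 VAR.
Step 10 — Apparent power: |S| = 6.544 VA.
Step 11 — Power factor: PF = P/|S| = 1 (lagging).

(a) P = 6.544 W  (b) Q = 0.01481 VAR  (c) S = 6.544 VA  (d) PF = 1 (lagging)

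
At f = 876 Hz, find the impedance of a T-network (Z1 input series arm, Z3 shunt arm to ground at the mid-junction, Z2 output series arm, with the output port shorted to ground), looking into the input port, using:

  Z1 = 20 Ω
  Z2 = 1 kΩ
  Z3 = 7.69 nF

Step 1 — Angular frequency: ω = 2π·f = 2π·876 = 5504 rad/s.
Step 2 — Component impedances:
  Z1: Z = R = 20 Ω
  Z2: Z = R = 1000 Ω
  Z3: Z = 1/(jωC) = -j/(ω·C) = 0 - j2.363e+04 Ω
Step 3 — With the output port shorted to ground, the output series arm Z2 runs from the junction to ground; the shunt arm Z3 also runs from the junction to ground. They appear in parallel: Z3 || Z2 = 998.2 - j42.25 Ω.
Step 4 — Series with input arm Z1: Z_in = Z1 + (Z3 || Z2) = 1018 - j42.25 Ω = 1019∠-2.4° Ω.

Z = 1018 - j42.25 Ω = 1019∠-2.4° Ω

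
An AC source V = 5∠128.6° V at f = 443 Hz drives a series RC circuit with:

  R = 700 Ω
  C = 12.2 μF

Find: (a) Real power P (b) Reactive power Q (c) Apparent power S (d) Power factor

Step 1 — Angular frequency: ω = 2π·f = 2π·443 = 2783 rad/s.
Step 2 — Component impedances:
  R: Z = R = 700 Ω
  C: Z = 1/(jωC) = -j/(ω·C) = 0 - j29.45 Ω
Step 3 — Series combination: Z_total = R + C = 700 - j29.45 Ω = 700.6∠-2.4° Ω.
Step 4 — Source phasor: V = 5∠128.6° V = -3.119 + j3.908 V.
Step 5 — Current: I = V / Z = -0.004683 + j0.005385 A = 0.007137∠131.0° A.
Step 6 — Complex power: S = V·I* = 0.03565 - j0.0015 VA.
Step 7 — Real power: P = Re(S) = 0.03565 W.
Step 8 — Reactive power: Q = Im(S) = -0.0015 VAR.
Step 9 — Apparent power: |S| = 0.03568 VA.
Step 10 — Power factor: PF = P/|S| = 0.9991 (leading).

(a) P = 0.03565 W  (b) Q = -0.0015 VAR  (c) S = 0.03568 VA  (d) PF = 0.9991 (leading)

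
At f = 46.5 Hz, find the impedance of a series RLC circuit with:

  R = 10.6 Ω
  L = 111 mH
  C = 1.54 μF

Step 1 — Angular frequency: ω = 2π·f = 2π·46.5 = 292.2 rad/s.
Step 2 — Component impedances:
  R: Z = R = 10.6 Ω
  L: Z = jωL = j·292.2·0.111 = 0 + j32.43 Ω
  C: Z = 1/(jωC) = -j/(ω·C) = 0 - j2223 Ω
Step 3 — Series combination: Z_total = R + L + C = 10.6 - j2190 Ω = 2190∠-89.7° Ω.

Z = 10.6 - j2190 Ω = 2190∠-89.7° Ω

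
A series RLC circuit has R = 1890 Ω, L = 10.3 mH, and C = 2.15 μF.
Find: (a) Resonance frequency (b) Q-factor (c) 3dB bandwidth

Step 1 — Resonance condition Im(Z)=0 gives ω₀ = 1/√(LC).
Step 2 — ω₀ = 1/√(0.0103·2.15e-06) = 6720 rad/s.
Step 3 — f₀ = ω₀/(2π) = 1070 Hz.
Step 4 — Series Q: Q = ω₀L/R = 6720·0.0103/1890 = 0.03662.
Step 5 — 3dB bandwidth: Δω = ω₀/Q = 1.835e+05 rad/s; BW = Δω/(2π) = 2.92e+04 Hz.

(a) f₀ = 1070 Hz  (b) Q = 0.03662  (c) BW = 2.92e+04 Hz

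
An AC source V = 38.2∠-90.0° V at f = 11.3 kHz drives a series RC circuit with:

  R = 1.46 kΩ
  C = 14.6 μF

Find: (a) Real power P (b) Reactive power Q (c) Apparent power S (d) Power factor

Step 1 — Angular frequency: ω = 2π·f = 2π·1.13e+04 = 7.1e+04 rad/s.
Step 2 — Component impedances:
  R: Z = R = 1460 Ω
  C: Z = 1/(jωC) = -j/(ω·C) = 0 - j0.9647 Ω
Step 3 — Series combination: Z_total = R + C = 1460 - j0.9647 Ω = 1460∠-0.0° Ω.
Step 4 — Source phasor: V = 38.2∠-90.0° V = 0 - j38.2 V.
Step 5 — Current: I = V / Z = 1.729e-05 - j0.02616 A = 0.02616∠-90.0° A.
Step 6 — Complex power: S = V·I* = 0.9995 - j0.0006604 VA.
Step 7 — Real power: P = Re(S) = 0.9995 W.
Step 8 — Reactive power: Q = Im(S) = -0.0006604 VAR.
Step 9 — Apparent power: |S| = 0.9995 VA.
Step 10 — Power factor: PF = P/|S| = 1 (leading).

(a) P = 0.9995 W  (b) Q = -0.0006604 VAR  (c) S = 0.9995 VA  (d) PF = 1 (leading)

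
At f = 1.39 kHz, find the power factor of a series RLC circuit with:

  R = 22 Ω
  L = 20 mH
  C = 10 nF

Step 1 — Angular frequency: ω = 2π·f = 2π·1390 = 8734 rad/s.
Step 2 — Component impedances:
  R: Z = R = 22 Ω
  L: Z = jωL = j·8734·0.02 = 0 + j174.7 Ω
  C: Z = 1/(jωC) = -j/(ω·C) = 0 - j1.145e+04 Ω
Step 3 — Series combination: Z_total = R + L + C = 22 - j1.128e+04 Ω = 1.128e+04∠-89.9° Ω.
Step 4 — Power factor: PF = cos(φ) = Re(Z)/|Z| = 22/11275 = 0.001951.
Step 5 — Type: Im(Z) = -1.128e+04 ⇒ leading (phase φ = -89.9°).

PF = 0.001951 (leading, φ = -89.9°)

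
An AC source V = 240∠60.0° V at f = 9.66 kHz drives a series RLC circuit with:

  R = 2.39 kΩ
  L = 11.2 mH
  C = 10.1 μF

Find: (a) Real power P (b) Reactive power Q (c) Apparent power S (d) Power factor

Step 1 — Angular frequency: ω = 2π·f = 2π·9660 = 6.07e+04 rad/s.
Step 2 — Component impedances:
  R: Z = R = 2390 Ω
  L: Z = jωL = j·6.07e+04·0.0112 = 0 + j679.8 Ω
  C: Z = 1/(jωC) = -j/(ω·C) = 0 - j1.631 Ω
Step 3 — Series combination: Z_total = R + L + C = 2390 + j678.2 Ω = 2484∠15.8° Ω.
Step 4 — Source phasor: V = 240∠60.0° V = 120 + j207.8 V.
Step 5 — Current: I = V / Z = 0.06931 + j0.0673 A = 0.0966∠44.2° A.
Step 6 — Complex power: S = V·I* = 22.3 + j6.329 VA.
Step 7 — Real power: P = Re(S) = 22.3 W.
Step 8 — Reactive power: Q = Im(S) = 6.329 VAR.
Step 9 — Apparent power: |S| = 23.19 VA.
Step 10 — Power factor: PF = P/|S| = 0.962 (lagging).

(a) P = 22.3 W  (b) Q = 6.329 VAR  (c) S = 23.19 VA  (d) PF = 0.962 (lagging)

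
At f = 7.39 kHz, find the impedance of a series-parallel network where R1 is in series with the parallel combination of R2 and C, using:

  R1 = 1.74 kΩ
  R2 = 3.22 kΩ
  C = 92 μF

Step 1 — Angular frequency: ω = 2π·f = 2π·7390 = 4.643e+04 rad/s.
Step 2 — Component impedances:
  R1: Z = R = 1740 Ω
  R2: Z = R = 3220 Ω
  C: Z = 1/(jωC) = -j/(ω·C) = 0 - j0.2341 Ω
Step 3 — Parallel branch: R2 || C = 1/(1/R2 + 1/C) = 1.702e-05 - j0.2341 Ω.
Step 4 — Series with R1: Z_total = R1 + (R2 || C) = 1740 - j0.2341 Ω = 1740∠-0.0° Ω.

Z = 1740 - j0.2341 Ω = 1740∠-0.0° Ω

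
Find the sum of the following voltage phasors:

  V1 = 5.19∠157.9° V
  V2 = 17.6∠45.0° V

Step 1 — Convert each phasor to rectangular form:
  V1 = 5.19·(cos(157.9°) + j·sin(157.9°)) = -4.809 + j1.953 V
  V2 = 17.6·(cos(45.0°) + j·sin(45.0°)) = 12.45 + j12.45 V
Step 2 — Sum components: V_total = 7.636 + j14.4 V.
Step 3 — Convert to polar: |V_total| = 16.3 V, ∠V_total = 62.1°.

V_total = 16.3∠62.1° V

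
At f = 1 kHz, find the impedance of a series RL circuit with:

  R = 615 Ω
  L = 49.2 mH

Step 1 — Angular frequency: ω = 2π·f = 2π·1000 = 6283 rad/s.
Step 2 — Component impedances:
  R: Z = R = 615 Ω
  L: Z = jωL = j·6283·0.0492 = 0 + j309.1 Ω
Step 3 — Series combination: Z_total = R + L = 615 + j309.1 Ω = 688.3∠26.7° Ω.

Z = 615 + j309.1 Ω = 688.3∠26.7° Ω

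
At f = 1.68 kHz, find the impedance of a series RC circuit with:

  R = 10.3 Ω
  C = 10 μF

Step 1 — Angular frequency: ω = 2π·f = 2π·1680 = 1.056e+04 rad/s.
Step 2 — Component impedances:
  R: Z = R = 10.3 Ω
  C: Z = 1/(jωC) = -j/(ω·C) = 0 - j9.474 Ω
Step 3 — Series combination: Z_total = R + C = 10.3 - j9.474 Ω = 13.99∠-42.6° Ω.

Z = 10.3 - j9.474 Ω = 13.99∠-42.6° Ω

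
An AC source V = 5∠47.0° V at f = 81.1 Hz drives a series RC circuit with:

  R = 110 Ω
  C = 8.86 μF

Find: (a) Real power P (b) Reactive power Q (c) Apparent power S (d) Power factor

Step 1 — Angular frequency: ω = 2π·f = 2π·81.1 = 509.6 rad/s.
Step 2 — Component impedances:
  R: Z = R = 110 Ω
  C: Z = 1/(jωC) = -j/(ω·C) = 0 - j221.5 Ω
Step 3 — Series combination: Z_total = R + C = 110 - j221.5 Ω = 247.3∠-63.6° Ω.
Step 4 — Source phasor: V = 5∠47.0° V = 3.41 + j3.657 V.
Step 5 — Current: I = V / Z = -0.00711 + j0.01893 A = 0.02022∠110.6° A.
Step 6 — Complex power: S = V·I* = 0.04496 - j0.09054 VA.
Step 7 — Real power: P = Re(S) = 0.04496 W.
Step 8 — Reactive power: Q = Im(S) = -0.09054 VAR.
Step 9 — Apparent power: |S| = 0.1011 VA.
Step 10 — Power factor: PF = P/|S| = 0.4448 (leading).

(a) P = 0.04496 W  (b) Q = -0.09054 VAR  (c) S = 0.1011 VA  (d) PF = 0.4448 (leading)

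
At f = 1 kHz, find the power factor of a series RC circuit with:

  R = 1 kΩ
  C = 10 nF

Step 1 — Angular frequency: ω = 2π·f = 2π·1000 = 6283 rad/s.
Step 2 — Component impedances:
  R: Z = R = 1000 Ω
  C: Z = 1/(jωC) = -j/(ω·C) = 0 - j1.592e+04 Ω
Step 3 — Series combination: Z_total = R + C = 1000 - j1.592e+04 Ω = 1.595e+04∠-86.4° Ω.
Step 4 — Power factor: PF = cos(φ) = Re(Z)/|Z| = 1000/15947 = 0.06271.
Step 5 — Type: Im(Z) = -1.592e+04 ⇒ leading (phase φ = -86.4°).

PF = 0.06271 (leading, φ = -86.4°)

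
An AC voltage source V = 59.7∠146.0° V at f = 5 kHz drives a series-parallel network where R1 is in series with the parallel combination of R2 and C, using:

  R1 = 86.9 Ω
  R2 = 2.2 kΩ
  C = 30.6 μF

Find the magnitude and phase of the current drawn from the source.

Step 1 — Angular frequency: ω = 2π·f = 2π·5000 = 3.142e+04 rad/s.
Step 2 — Component impedances:
  R1: Z = R = 86.9 Ω
  R2: Z = R = 2200 Ω
  C: Z = 1/(jωC) = -j/(ω·C) = 0 - j1.04 Ω
Step 3 — Parallel branch: R2 || C = 1/(1/R2 + 1/C) = 0.0004919 - j1.04 Ω.
Step 4 — Series with R1: Z_total = R1 + (R2 || C) = 86.9 - j1.04 Ω = 86.91∠-0.7° Ω.
Step 5 — Source phasor: V = 59.7∠146.0° V = -49.49 + j33.38 V.
Step 6 — Ohm's law: I = V / Z_total = (-49.49 + j33.38) / (86.9 - j1.04) = -0.5741 + j0.3773 A.
Step 7 — Convert to polar: |I| = 0.6869 A, ∠I = 146.7°.

I = 0.6869∠146.7° A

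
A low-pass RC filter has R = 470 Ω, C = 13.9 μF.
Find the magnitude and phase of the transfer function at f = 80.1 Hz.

Step 1 — Angular frequency: ω = 2π·80.1 = 503.3 rad/s.
Step 2 — Transfer function: H(jω) = 1/(1 + jωRC).
Step 3 — Denominator: 1 + jωRC = 1 + j·503.3·470·1.39e-05 = 1 + j3.288.
Step 4 — H = 0.08467 - j0.2784.
Step 5 — Magnitude: |H| = 0.291 (-10.7 dB); phase: φ = -73.1°.

|H| = 0.291 (-10.7 dB), φ = -73.1°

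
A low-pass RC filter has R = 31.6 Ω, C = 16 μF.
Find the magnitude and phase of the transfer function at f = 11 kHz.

Step 1 — Angular frequency: ω = 2π·1.1e+04 = 6.912e+04 rad/s.
Step 2 — Transfer function: H(jω) = 1/(1 + jωRC).
Step 3 — Denominator: 1 + jωRC = 1 + j·6.912e+04·31.6·1.6e-05 = 1 + j34.94.
Step 4 — H = 0.0008182 - j0.02859.
Step 5 — Magnitude: |H| = 0.02861 (-30.9 dB); phase: φ = -88.4°.

|H| = 0.02861 (-30.9 dB), φ = -88.4°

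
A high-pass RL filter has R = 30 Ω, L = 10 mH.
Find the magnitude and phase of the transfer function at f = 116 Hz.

Step 1 — Angular frequency: ω = 2π·116 = 728.8 rad/s.
Step 2 — Transfer function: H(jω) = jωL/(R + jωL).
Step 3 — Numerator jωL = j·7.288; denominator R + jωL = 30 + j7.288.
Step 4 — H = 0.05573 + j0.2294.
Step 5 — Magnitude: |H| = 0.2361 (-12.5 dB); phase: φ = 76.3°.

|H| = 0.2361 (-12.5 dB), φ = 76.3°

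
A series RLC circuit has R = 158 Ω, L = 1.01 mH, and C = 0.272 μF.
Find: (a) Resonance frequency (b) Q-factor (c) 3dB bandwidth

Step 1 — Resonance condition Im(Z)=0 gives ω₀ = 1/√(LC).
Step 2 — ω₀ = 1/√(0.00101·2.72e-07) = 6.033e+04 rad/s.
Step 3 — f₀ = ω₀/(2π) = 9602 Hz.
Step 4 — Series Q: Q = ω₀L/R = 6.033e+04·0.00101/158 = 0.3857.
Step 5 — 3dB bandwidth: Δω = ω₀/Q = 1.564e+05 rad/s; BW = Δω/(2π) = 2.49e+04 Hz.

(a) f₀ = 9602 Hz  (b) Q = 0.3857  (c) BW = 2.49e+04 Hz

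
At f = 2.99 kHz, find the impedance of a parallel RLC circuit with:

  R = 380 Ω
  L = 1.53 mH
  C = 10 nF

Step 1 — Angular frequency: ω = 2π·f = 2π·2990 = 1.879e+04 rad/s.
Step 2 — Component impedances:
  R: Z = R = 380 Ω
  L: Z = jωL = j·1.879e+04·0.00153 = 0 + j28.74 Ω
  C: Z = 1/(jωC) = -j/(ω·C) = 0 - j5323 Ω
Step 3 — Parallel combination: 1/Z_total = 1/R + 1/L + 1/C; Z_total = 2.185 + j28.73 Ω = 28.82∠85.7° Ω.

Z = 2.185 + j28.73 Ω = 28.82∠85.7° Ω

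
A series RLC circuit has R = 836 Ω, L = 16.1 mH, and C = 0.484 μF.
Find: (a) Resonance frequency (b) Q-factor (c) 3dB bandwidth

Step 1 — Resonance condition Im(Z)=0 gives ω₀ = 1/√(LC).
Step 2 — ω₀ = 1/√(0.0161·4.84e-07) = 1.133e+04 rad/s.
Step 3 — f₀ = ω₀/(2π) = 1803 Hz.
Step 4 — Series Q: Q = ω₀L/R = 1.133e+04·0.0161/836 = 0.2182.
Step 5 — 3dB bandwidth: Δω = ω₀/Q = 5.193e+04 rad/s; BW = Δω/(2π) = 8264 Hz.

(a) f₀ = 1803 Hz  (b) Q = 0.2182  (c) BW = 8264 Hz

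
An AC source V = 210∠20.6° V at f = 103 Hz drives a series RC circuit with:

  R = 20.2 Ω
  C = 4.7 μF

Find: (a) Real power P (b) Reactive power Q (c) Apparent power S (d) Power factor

Step 1 — Angular frequency: ω = 2π·f = 2π·103 = 647.2 rad/s.
Step 2 — Component impedances:
  R: Z = R = 20.2 Ω
  C: Z = 1/(jωC) = -j/(ω·C) = 0 - j328.8 Ω
Step 3 — Series combination: Z_total = R + C = 20.2 - j328.8 Ω = 329.4∠-86.5° Ω.
Step 4 — Source phasor: V = 210∠20.6° V = 196.6 + j73.89 V.
Step 5 — Current: I = V / Z = -0.1873 + j0.6094 A = 0.6376∠107.1° A.
Step 6 — Complex power: S = V·I* = 8.211 - j133.6 VA.
Step 7 — Real power: P = Re(S) = 8.211 W.
Step 8 — Reactive power: Q = Im(S) = -133.6 VAR.
Step 9 — Apparent power: |S| = 133.9 VA.
Step 10 — Power factor: PF = P/|S| = 0.06133 (leading).

(a) P = 8.211 W  (b) Q = -133.6 VAR  (c) S = 133.9 VA  (d) PF = 0.06133 (leading)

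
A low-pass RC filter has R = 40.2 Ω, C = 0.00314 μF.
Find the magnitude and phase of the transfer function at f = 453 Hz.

Step 1 — Angular frequency: ω = 2π·453 = 2846 rad/s.
Step 2 — Transfer function: H(jω) = 1/(1 + jωRC).
Step 3 — Denominator: 1 + jωRC = 1 + j·2846·40.2·3.14e-09 = 1 + j0.0003593.
Step 4 — H = 1 - j0.0003593.
Step 5 — Magnitude: |H| = 1 (-0.0 dB); phase: φ = -0.0°.

|H| = 1 (-0.0 dB), φ = -0.0°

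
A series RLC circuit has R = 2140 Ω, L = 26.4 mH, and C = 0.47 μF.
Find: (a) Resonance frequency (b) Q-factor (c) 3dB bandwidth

Step 1 — Resonance: ω₀ = 1/√(LC) = 1/√(0.0264·4.7e-07) = 8977 rad/s.
Step 2 — f₀ = ω₀/(2π) = 1429 Hz.
Step 3 — Series Q: Q = ω₀L/R = 8977·0.0264/2140 = 0.1107.
Step 4 — Bandwidth: Δω = ω₀/Q = 8.106e+04 rad/s; BW = Δω/(2π) = 1.29e+04 Hz.

(a) f₀ = 1429 Hz  (b) Q = 0.1107  (c) BW = 1.29e+04 Hz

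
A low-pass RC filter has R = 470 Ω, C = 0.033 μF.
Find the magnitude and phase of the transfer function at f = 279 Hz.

Step 1 — Angular frequency: ω = 2π·279 = 1753 rad/s.
Step 2 — Transfer function: H(jω) = 1/(1 + jωRC).
Step 3 — Denominator: 1 + jωRC = 1 + j·1753·470·3.3e-08 = 1 + j0.02719.
Step 4 — H = 0.9993 - j0.02717.
Step 5 — Magnitude: |H| = 0.9996 (-0.0 dB); phase: φ = -1.6°.

|H| = 0.9996 (-0.0 dB), φ = -1.6°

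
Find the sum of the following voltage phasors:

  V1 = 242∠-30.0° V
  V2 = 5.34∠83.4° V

Step 1 — Convert each phasor to rectangular form:
  V1 = 242·(cos(-30.0°) + j·sin(-30.0°)) = 209.6 - j121 V
  V2 = 5.34·(cos(83.4°) + j·sin(83.4°)) = 0.6138 + j5.305 V
Step 2 — Sum components: V_total = 210.2 - j115.7 V.
Step 3 — Convert to polar: |V_total| = 239.9 V, ∠V_total = -28.8°.

V_total = 239.9∠-28.8° V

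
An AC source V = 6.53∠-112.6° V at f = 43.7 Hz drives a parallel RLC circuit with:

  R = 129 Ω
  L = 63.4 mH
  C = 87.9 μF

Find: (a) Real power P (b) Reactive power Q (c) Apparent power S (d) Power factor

Step 1 — Angular frequency: ω = 2π·f = 2π·43.7 = 274.6 rad/s.
Step 2 — Component impedances:
  R: Z = R = 129 Ω
  L: Z = jωL = j·274.6·0.0634 = 0 + j17.41 Ω
  C: Z = 1/(jωC) = -j/(ω·C) = 0 - j41.43 Ω
Step 3 — Parallel combination: 1/Z_total = 1/R + 1/L + 1/C; Z_total = 6.628 + j28.48 Ω = 29.24∠76.9° Ω.
Step 4 — Source phasor: V = 6.53∠-112.6° V = -2.509 - j6.029 V.
Step 5 — Current: I = V / Z = -0.2203 + j0.03686 A = 0.2233∠170.5° A.
Step 6 — Complex power: S = V·I* = 0.3305 + j1.42 VA.
Step 7 — Real power: P = Re(S) = 0.3305 W.
Step 8 — Reactive power: Q = Im(S) = 1.42 VAR.
Step 9 — Apparent power: |S| = 1.458 VA.
Step 10 — Power factor: PF = P/|S| = 0.2267 (lagging).

(a) P = 0.3305 W  (b) Q = 1.42 VAR  (c) S = 1.458 VA  (d) PF = 0.2267 (lagging)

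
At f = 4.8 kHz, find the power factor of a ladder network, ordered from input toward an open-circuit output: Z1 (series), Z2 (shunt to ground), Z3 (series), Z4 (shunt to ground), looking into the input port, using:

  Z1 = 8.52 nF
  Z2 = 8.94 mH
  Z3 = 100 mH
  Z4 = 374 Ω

Step 1 — Angular frequency: ω = 2π·f = 2π·4800 = 3.016e+04 rad/s.
Step 2 — Component impedances:
  Z1: Z = 1/(jωC) = -j/(ω·C) = 0 - j3892 Ω
  Z2: Z = jωL = j·3.016e+04·0.00894 = 0 + j269.6 Ω
  Z3: Z = jωL = j·3.016e+04·0.1 = 0 + j3016 Ω
  Z4: Z = R = 374 Ω
Step 3 — Ladder network (open output): work backward from the far end, alternating series and parallel combinations. Z_in = 2.486 - j3644 Ω = 3644∠-90.0° Ω.
Step 4 — Power factor: PF = cos(φ) = Re(Z)/|Z| = 2.4865/3643.9 = 0.0006824.
Step 5 — Type: Im(Z) = -3644 ⇒ leading (phase φ = -90.0°).

PF = 0.0006824 (leading, φ = -90.0°)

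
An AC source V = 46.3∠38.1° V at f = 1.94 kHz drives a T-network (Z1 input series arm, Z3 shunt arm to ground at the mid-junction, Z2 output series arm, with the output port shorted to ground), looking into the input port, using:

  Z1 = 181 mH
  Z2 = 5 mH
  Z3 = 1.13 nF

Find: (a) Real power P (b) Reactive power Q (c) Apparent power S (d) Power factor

Step 1 — Angular frequency: ω = 2π·f = 2π·1940 = 1.219e+04 rad/s.
Step 2 — Component impedances:
  Z1: Z = jωL = j·1.219e+04·0.181 = 0 + j2206 Ω
  Z2: Z = jωL = j·1.219e+04·0.005 = 0 + j60.95 Ω
  Z3: Z = 1/(jωC) = -j/(ω·C) = 0 - j7.26e+04 Ω
Step 3 — With the output port shorted to ground, the output series arm Z2 runs from the junction to ground; the shunt arm Z3 also runs from the junction to ground. They appear in parallel: Z3 || Z2 = 0 + j61 Ω.
Step 4 — Series with input arm Z1: Z_in = Z1 + (Z3 || Z2) = 0 + j2267 Ω = 2267∠90.0° Ω.
Step 5 — Source phasor: V = 46.3∠38.1° V = 36.44 + j28.57 V.
Step 6 — Current: I = V / Z = 0.0126 - j0.01607 A = 0.02042∠-51.9° A.
Step 7 — Complex power: S = V·I* = 0 + j0.9455 VA.
Step 8 — Real power: P = Re(S) = 0 W.
Step 9 — Reactive power: Q = Im(S) = 0.9455 VAR.
Step 10 — Apparent power: |S| = 0.9455 VA.
Step 11 — Power factor: PF = P/|S| = 0 (lagging).

(a) P = 0 W  (b) Q = 0.9455 VAR  (c) S = 0.9455 VA  (d) PF = 0 (lagging)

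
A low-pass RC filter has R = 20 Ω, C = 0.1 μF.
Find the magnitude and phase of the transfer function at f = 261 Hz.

Step 1 — Angular frequency: ω = 2π·261 = 1640 rad/s.
Step 2 — Transfer function: H(jω) = 1/(1 + jωRC).
Step 3 — Denominator: 1 + jωRC = 1 + j·1640·20·1e-07 = 1 + j0.00328.
Step 4 — H = 1 - j0.00328.
Step 5 — Magnitude: |H| = 1 (-0.0 dB); phase: φ = -0.2°.

|H| = 1 (-0.0 dB), φ = -0.2°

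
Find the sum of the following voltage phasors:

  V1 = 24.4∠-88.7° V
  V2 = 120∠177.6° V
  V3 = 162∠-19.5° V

Step 1 — Convert each phasor to rectangular form:
  V1 = 24.4·(cos(-88.7°) + j·sin(-88.7°)) = 0.5536 - j24.39 V
  V2 = 120·(cos(177.6°) + j·sin(177.6°)) = -119.9 + j5.025 V
  V3 = 162·(cos(-19.5°) + j·sin(-19.5°)) = 152.7 - j54.08 V
Step 2 — Sum components: V_total = 33.37 - j73.45 V.
Step 3 — Convert to polar: |V_total| = 80.67 V, ∠V_total = -65.6°.

V_total = 80.67∠-65.6° V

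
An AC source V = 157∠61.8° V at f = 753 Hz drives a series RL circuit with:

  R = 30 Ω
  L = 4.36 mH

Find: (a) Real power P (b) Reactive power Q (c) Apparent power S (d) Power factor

Step 1 — Angular frequency: ω = 2π·f = 2π·753 = 4731 rad/s.
Step 2 — Component impedances:
  R: Z = R = 30 Ω
  L: Z = jωL = j·4731·0.00436 = 0 + j20.63 Ω
Step 3 — Series combination: Z_total = R + L = 30 + j20.63 Ω = 36.41∠34.5° Ω.
Step 4 — Source phasor: V = 157∠61.8° V = 74.19 + j138.4 V.
Step 5 — Current: I = V / Z = 3.832 + j1.977 A = 4.312∠27.3° A.
Step 6 — Complex power: S = V·I* = 557.9 + j383.6 VA.
Step 7 — Real power: P = Re(S) = 557.9 W.
Step 8 — Reactive power: Q = Im(S) = 383.6 VAR.
Step 9 — Apparent power: |S| = 677 VA.
Step 10 — Power factor: PF = P/|S| = 0.824 (lagging).

(a) P = 557.9 W  (b) Q = 383.6 VAR  (c) S = 677 VA  (d) PF = 0.824 (lagging)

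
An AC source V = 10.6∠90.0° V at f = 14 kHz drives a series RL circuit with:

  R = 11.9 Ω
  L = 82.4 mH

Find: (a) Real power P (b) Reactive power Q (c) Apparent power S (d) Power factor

Step 1 — Angular frequency: ω = 2π·f = 2π·1.4e+04 = 8.796e+04 rad/s.
Step 2 — Component impedances:
  R: Z = R = 11.9 Ω
  L: Z = jωL = j·8.796e+04·0.0824 = 0 + j7248 Ω
Step 3 — Series combination: Z_total = R + L = 11.9 + j7248 Ω = 7248∠89.9° Ω.
Step 4 — Source phasor: V = 10.6∠90.0° V = 0 + j10.6 V.
Step 5 — Current: I = V / Z = 0.001462 + j2.401e-06 A = 0.001462∠0.1° A.
Step 6 — Complex power: S = V·I* = 2.545e-05 + j0.0155 VA.
Step 7 — Real power: P = Re(S) = 2.545e-05 W.
Step 8 — Reactive power: Q = Im(S) = 0.0155 VAR.
Step 9 — Apparent power: |S| = 0.0155 VA.
Step 10 — Power factor: PF = P/|S| = 0.001642 (lagging).

(a) P = 2.545e-05 W  (b) Q = 0.0155 VAR  (c) S = 0.0155 VA  (d) PF = 0.001642 (lagging)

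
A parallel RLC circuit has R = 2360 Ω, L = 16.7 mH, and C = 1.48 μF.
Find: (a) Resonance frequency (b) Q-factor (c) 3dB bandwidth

Step 1 — Resonance: ω₀ = 1/√(LC) = 1/√(0.0167·1.48e-06) = 6361 rad/s.
Step 2 — f₀ = ω₀/(2π) = 1012 Hz.
Step 3 — Parallel Q: Q = R/(ω₀L) = 2360/(6361·0.0167) = 22.22.
Step 4 — Bandwidth: Δω = ω₀/Q = 286.3 rad/s; BW = Δω/(2π) = 45.57 Hz.

(a) f₀ = 1012 Hz  (b) Q = 22.22  (c) BW = 45.57 Hz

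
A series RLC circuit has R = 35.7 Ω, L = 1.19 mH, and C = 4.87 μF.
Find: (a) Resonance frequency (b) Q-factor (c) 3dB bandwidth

Step 1 — Resonance: ω₀ = 1/√(LC) = 1/√(0.00119·4.87e-06) = 1.314e+04 rad/s.
Step 2 — f₀ = ω₀/(2π) = 2091 Hz.
Step 3 — Series Q: Q = ω₀L/R = 1.314e+04·0.00119/35.7 = 0.4379.
Step 4 — Bandwidth: Δω = ω₀/Q = 3e+04 rad/s; BW = Δω/(2π) = 4775 Hz.

(a) f₀ = 2091 Hz  (b) Q = 0.4379  (c) BW = 4775 Hz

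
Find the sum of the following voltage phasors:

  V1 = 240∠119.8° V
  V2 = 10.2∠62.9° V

Step 1 — Convert each phasor to rectangular form:
  V1 = 240·(cos(119.8°) + j·sin(119.8°)) = -119.3 + j208.3 V
  V2 = 10.2·(cos(62.9°) + j·sin(62.9°)) = 4.647 + j9.08 V
Step 2 — Sum components: V_total = -114.6 + j217.3 V.
Step 3 — Convert to polar: |V_total| = 245.7 V, ∠V_total = 117.8°.

V_total = 245.7∠117.8° V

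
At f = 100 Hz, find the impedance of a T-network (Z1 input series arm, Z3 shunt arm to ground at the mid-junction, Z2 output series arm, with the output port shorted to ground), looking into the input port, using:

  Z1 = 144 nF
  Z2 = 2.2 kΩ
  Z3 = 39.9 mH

Step 1 — Angular frequency: ω = 2π·f = 2π·100 = 628.3 rad/s.
Step 2 — Component impedances:
  Z1: Z = 1/(jωC) = -j/(ω·C) = 0 - j1.105e+04 Ω
  Z2: Z = R = 2200 Ω
  Z3: Z = jωL = j·628.3·0.0399 = 0 + j25.07 Ω
Step 3 — With the output port shorted to ground, the output series arm Z2 runs from the junction to ground; the shunt arm Z3 also runs from the junction to ground. They appear in parallel: Z3 || Z2 = 0.2856 + j25.07 Ω.
Step 4 — Series with input arm Z1: Z_in = Z1 + (Z3 || Z2) = 0.2856 - j1.103e+04 Ω = 1.103e+04∠-90.0° Ω.

Z = 0.2856 - j1.103e+04 Ω = 1.103e+04∠-90.0° Ω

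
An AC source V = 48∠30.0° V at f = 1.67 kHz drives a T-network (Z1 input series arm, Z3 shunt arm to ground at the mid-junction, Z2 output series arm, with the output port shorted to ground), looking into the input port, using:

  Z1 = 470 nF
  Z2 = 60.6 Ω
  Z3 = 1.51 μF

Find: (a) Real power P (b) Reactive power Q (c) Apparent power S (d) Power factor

Step 1 — Angular frequency: ω = 2π·f = 2π·1670 = 1.049e+04 rad/s.
Step 2 — Component impedances:
  Z1: Z = 1/(jωC) = -j/(ω·C) = 0 - j202.8 Ω
  Z2: Z = R = 60.6 Ω
  Z3: Z = 1/(jωC) = -j/(ω·C) = 0 - j63.11 Ω
Step 3 — With the output port shorted to ground, the output series arm Z2 runs from the junction to ground; the shunt arm Z3 also runs from the junction to ground. They appear in parallel: Z3 || Z2 = 31.53 - j30.27 Ω.
Step 4 — Series with input arm Z1: Z_in = Z1 + (Z3 || Z2) = 31.53 - j233 Ω = 235.2∠-82.3° Ω.
Step 5 — Source phasor: V = 48∠30.0° V = 41.57 + j24 V.
Step 6 — Current: I = V / Z = -0.07743 + j0.1889 A = 0.2041∠112.3° A.
Step 7 — Complex power: S = V·I* = 1.314 - j9.709 VA.
Step 8 — Real power: P = Re(S) = 1.314 W.
Step 9 — Reactive power: Q = Im(S) = -9.709 VAR.
Step 10 — Apparent power: |S| = 9.797 VA.
Step 11 — Power factor: PF = P/|S| = 0.1341 (leading).

(a) P = 1.314 W  (b) Q = -9.709 VAR  (c) S = 9.797 VA  (d) PF = 0.1341 (leading)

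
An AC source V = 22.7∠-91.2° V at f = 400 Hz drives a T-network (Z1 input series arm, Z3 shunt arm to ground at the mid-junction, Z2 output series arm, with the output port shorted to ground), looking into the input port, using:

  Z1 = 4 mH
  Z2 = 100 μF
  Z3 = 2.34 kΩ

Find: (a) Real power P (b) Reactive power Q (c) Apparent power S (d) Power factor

Step 1 — Angular frequency: ω = 2π·f = 2π·400 = 2513 rad/s.
Step 2 — Component impedances:
  Z1: Z = jωL = j·2513·0.004 = 0 + j10.05 Ω
  Z2: Z = 1/(jωC) = -j/(ω·C) = 0 - j3.979 Ω
  Z3: Z = R = 2340 Ω
Step 3 — With the output port shorted to ground, the output series arm Z2 runs from the junction to ground; the shunt arm Z3 also runs from the junction to ground. They appear in parallel: Z3 || Z2 = 0.006766 - j3.979 Ω.
Step 4 — Series with input arm Z1: Z_in = Z1 + (Z3 || Z2) = 0.006766 + j6.074 Ω = 6.074∠89.9° Ω.
Step 5 — Source phasor: V = 22.7∠-91.2° V = -0.4754 - j22.7 V.
Step 6 — Current: I = V / Z = -3.736 + j0.0741 A = 3.737∠178.9° A.
Step 7 — Complex power: S = V·I* = 0.09449 + j84.83 VA.
Step 8 — Real power: P = Re(S) = 0.09449 W.
Step 9 — Reactive power: Q = Im(S) = 84.83 VAR.
Step 10 — Apparent power: |S| = 84.83 VA.
Step 11 — Power factor: PF = P/|S| = 0.001114 (lagging).

(a) P = 0.09449 W  (b) Q = 84.83 VAR  (c) S = 84.83 VA  (d) PF = 0.001114 (lagging)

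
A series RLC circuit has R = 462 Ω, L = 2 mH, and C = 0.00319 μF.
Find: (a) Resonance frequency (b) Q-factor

Step 1 — Resonance condition Im(Z)=0 gives ω₀ = 1/√(LC).
Step 2 — ω₀ = 1/√(0.002·3.19e-09) = 3.959e+05 rad/s.
Step 3 — f₀ = ω₀/(2π) = 6.301e+04 Hz.
Step 4 — Series Q: Q = ω₀L/R = 3.959e+05·0.002/462 = 1.714.

(a) f₀ = 6.301e+04 Hz  (b) Q = 1.714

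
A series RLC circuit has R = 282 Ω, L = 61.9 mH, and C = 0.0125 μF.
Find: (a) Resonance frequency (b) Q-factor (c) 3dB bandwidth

Step 1 — Resonance condition Im(Z)=0 gives ω₀ = 1/√(LC).
Step 2 — ω₀ = 1/√(0.0619·1.25e-08) = 3.595e+04 rad/s.
Step 3 — f₀ = ω₀/(2π) = 5722 Hz.
Step 4 — Series Q: Q = ω₀L/R = 3.595e+04·0.0619/282 = 7.891.
Step 5 — 3dB bandwidth: Δω = ω₀/Q = 4556 rad/s; BW = Δω/(2π) = 725.1 Hz.

(a) f₀ = 5722 Hz  (b) Q = 7.891  (c) BW = 725.1 Hz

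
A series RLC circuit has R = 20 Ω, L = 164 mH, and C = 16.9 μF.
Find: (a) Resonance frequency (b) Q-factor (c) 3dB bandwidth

Step 1 — Resonance condition Im(Z)=0 gives ω₀ = 1/√(LC).
Step 2 — ω₀ = 1/√(0.164·1.69e-05) = 600.7 rad/s.
Step 3 — f₀ = ω₀/(2π) = 95.6 Hz.
Step 4 — Series Q: Q = ω₀L/R = 600.7·0.164/20 = 4.925.
Step 5 — 3dB bandwidth: Δω = ω₀/Q = 122 rad/s; BW = Δω/(2π) = 19.41 Hz.

(a) f₀ = 95.6 Hz  (b) Q = 4.925  (c) BW = 19.41 Hz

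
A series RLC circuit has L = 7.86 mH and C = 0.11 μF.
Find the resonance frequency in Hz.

Step 1 — Resonance condition Im(Z)=0 gives ω₀ = 1/√(LC).
Step 2 — ω₀ = 1/√(0.00786·1.1e-07) = 3.401e+04 rad/s.
Step 3 — f₀ = ω₀/(2π) = 5413 Hz.

f₀ = 5413 Hz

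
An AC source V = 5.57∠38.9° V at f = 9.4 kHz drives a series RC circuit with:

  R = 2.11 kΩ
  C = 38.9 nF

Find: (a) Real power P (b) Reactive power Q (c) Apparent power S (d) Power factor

Step 1 — Angular frequency: ω = 2π·f = 2π·9400 = 5.906e+04 rad/s.
Step 2 — Component impedances:
  R: Z = R = 2110 Ω
  C: Z = 1/(jωC) = -j/(ω·C) = 0 - j435.3 Ω
Step 3 — Series combination: Z_total = R + C = 2110 - j435.3 Ω = 2154∠-11.7° Ω.
Step 4 — Source phasor: V = 5.57∠38.9° V = 4.335 + j3.498 V.
Step 5 — Current: I = V / Z = 0.001643 + j0.001997 A = 0.002585∠50.6° A.
Step 6 — Complex power: S = V·I* = 0.0141 - j0.002909 VA.
Step 7 — Real power: P = Re(S) = 0.0141 W.
Step 8 — Reactive power: Q = Im(S) = -0.002909 VAR.
Step 9 — Apparent power: |S| = 0.0144 VA.
Step 10 — Power factor: PF = P/|S| = 0.9794 (leading).

(a) P = 0.0141 W  (b) Q = -0.002909 VAR  (c) S = 0.0144 VA  (d) PF = 0.9794 (leading)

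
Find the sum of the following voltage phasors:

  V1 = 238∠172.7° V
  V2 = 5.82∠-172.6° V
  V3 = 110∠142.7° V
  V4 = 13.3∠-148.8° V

Step 1 — Convert each phasor to rectangular form:
  V1 = 238·(cos(172.7°) + j·sin(172.7°)) = -236.1 + j30.24 V
  V2 = 5.82·(cos(-172.6°) + j·sin(-172.6°)) = -5.772 - j0.7496 V
  V3 = 110·(cos(142.7°) + j·sin(142.7°)) = -87.5 + j66.66 V
  V4 = 13.3·(cos(-148.8°) + j·sin(-148.8°)) = -11.38 - j6.89 V
Step 2 — Sum components: V_total = -340.7 + j89.26 V.
Step 3 — Convert to polar: |V_total| = 352.2 V, ∠V_total = 165.3°.

V_total = 352.2∠165.3° V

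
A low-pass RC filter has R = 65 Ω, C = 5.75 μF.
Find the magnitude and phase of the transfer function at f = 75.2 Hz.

Step 1 — Angular frequency: ω = 2π·75.2 = 472.5 rad/s.
Step 2 — Transfer function: H(jω) = 1/(1 + jωRC).
Step 3 — Denominator: 1 + jωRC = 1 + j·472.5·65·5.75e-06 = 1 + j0.1766.
Step 4 — H = 0.9698 - j0.1713.
Step 5 — Magnitude: |H| = 0.9848 (-0.1 dB); phase: φ = -10.0°.

|H| = 0.9848 (-0.1 dB), φ = -10.0°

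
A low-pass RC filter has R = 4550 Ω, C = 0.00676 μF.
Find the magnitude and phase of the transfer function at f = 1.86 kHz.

Step 1 — Angular frequency: ω = 2π·1860 = 1.169e+04 rad/s.
Step 2 — Transfer function: H(jω) = 1/(1 + jωRC).
Step 3 — Denominator: 1 + jωRC = 1 + j·1.169e+04·4550·6.76e-09 = 1 + j0.3595.
Step 4 — H = 0.8856 - j0.3183.
Step 5 — Magnitude: |H| = 0.941 (-0.5 dB); phase: φ = -19.8°.

|H| = 0.941 (-0.5 dB), φ = -19.8°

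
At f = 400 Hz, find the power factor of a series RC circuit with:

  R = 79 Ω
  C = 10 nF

Step 1 — Angular frequency: ω = 2π·f = 2π·400 = 2513 rad/s.
Step 2 — Component impedances:
  R: Z = R = 79 Ω
  C: Z = 1/(jωC) = -j/(ω·C) = 0 - j3.979e+04 Ω
Step 3 — Series combination: Z_total = R + C = 79 - j3.979e+04 Ω = 3.979e+04∠-89.9° Ω.
Step 4 — Power factor: PF = cos(φ) = Re(Z)/|Z| = 79/3.979e+04 = 0.001985.
Step 5 — Type: Im(Z) = -3.979e+04 ⇒ leading (phase φ = -89.9°).

PF = 0.001985 (leading, φ = -89.9°)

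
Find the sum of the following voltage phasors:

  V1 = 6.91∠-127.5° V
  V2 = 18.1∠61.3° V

Step 1 — Convert each phasor to rectangular form:
  V1 = 6.91·(cos(-127.5°) + j·sin(-127.5°)) = -4.207 - j5.482 V
  V2 = 18.1·(cos(61.3°) + j·sin(61.3°)) = 8.692 + j15.88 V
Step 2 — Sum components: V_total = 4.486 + j10.39 V.
Step 3 — Convert to polar: |V_total| = 11.32 V, ∠V_total = 66.7°.

V_total = 11.32∠66.7° V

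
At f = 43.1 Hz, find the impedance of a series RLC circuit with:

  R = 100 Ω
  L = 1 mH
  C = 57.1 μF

Step 1 — Angular frequency: ω = 2π·f = 2π·43.1 = 270.8 rad/s.
Step 2 — Component impedances:
  R: Z = R = 100 Ω
  L: Z = jωL = j·270.8·0.001 = 0 + j0.2708 Ω
  C: Z = 1/(jωC) = -j/(ω·C) = 0 - j64.67 Ω
Step 3 — Series combination: Z_total = R + L + C = 100 - j64.4 Ω = 118.9∠-32.8° Ω.

Z = 100 - j64.4 Ω = 118.9∠-32.8° Ω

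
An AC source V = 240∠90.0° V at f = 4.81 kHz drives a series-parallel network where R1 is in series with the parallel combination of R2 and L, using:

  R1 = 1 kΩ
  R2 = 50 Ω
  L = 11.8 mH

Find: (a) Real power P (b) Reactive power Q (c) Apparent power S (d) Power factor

Step 1 — Angular frequency: ω = 2π·f = 2π·4810 = 3.022e+04 rad/s.
Step 2 — Component impedances:
  R1: Z = R = 1000 Ω
  R2: Z = R = 50 Ω
  L: Z = jωL = j·3.022e+04·0.0118 = 0 + j356.6 Ω
Step 3 — Parallel branch: R2 || L = 1/(1/R2 + 1/L) = 49.04 + j6.875 Ω.
Step 4 — Series with R1: Z_total = R1 + (R2 || L) = 1049 + j6.875 Ω = 1049∠0.4° Ω.
Step 5 — Source phasor: V = 240∠90.0° V = 0 + j240 V.
Step 6 — Current: I = V / Z = 0.001499 + j0.2288 A = 0.2288∠89.6° A.
Step 7 — Complex power: S = V·I* = 54.91 + j0.3598 VA.
Step 8 — Real power: P = Re(S) = 54.91 W.
Step 9 — Reactive power: Q = Im(S) = 0.3598 VAR.
Step 10 — Apparent power: |S| = 54.91 VA.
Step 11 — Power factor: PF = P/|S| = 1 (lagging).

(a) P = 54.91 W  (b) Q = 0.3598 VAR  (c) S = 54.91 VA  (d) PF = 1 (lagging)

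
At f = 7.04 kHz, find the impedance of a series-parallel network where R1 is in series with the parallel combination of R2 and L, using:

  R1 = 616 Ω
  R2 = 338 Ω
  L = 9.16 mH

Step 1 — Angular frequency: ω = 2π·f = 2π·7040 = 4.423e+04 rad/s.
Step 2 — Component impedances:
  R1: Z = R = 616 Ω
  R2: Z = R = 338 Ω
  L: Z = jωL = j·4.423e+04·0.00916 = 0 + j405.2 Ω
Step 3 — Parallel branch: R2 || L = 1/(1/R2 + 1/L) = 199.3 + j166.3 Ω.
Step 4 — Series with R1: Z_total = R1 + (R2 || L) = 815.3 + j166.3 Ω = 832.1∠11.5° Ω.

Z = 815.3 + j166.3 Ω = 832.1∠11.5° Ω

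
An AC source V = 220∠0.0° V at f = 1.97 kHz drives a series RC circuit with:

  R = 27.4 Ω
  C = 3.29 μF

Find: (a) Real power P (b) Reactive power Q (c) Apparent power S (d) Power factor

Step 1 — Angular frequency: ω = 2π·f = 2π·1970 = 1.238e+04 rad/s.
Step 2 — Component impedances:
  R: Z = R = 27.4 Ω
  C: Z = 1/(jωC) = -j/(ω·C) = 0 - j24.56 Ω
Step 3 — Series combination: Z_total = R + C = 27.4 - j24.56 Ω = 36.79∠-41.9° Ω.
Step 4 — Source phasor: V = 220∠0.0° V = 220 V.
Step 5 — Current: I = V / Z = 4.453 + j3.991 A = 5.979∠41.9° A.
Step 6 — Complex power: S = V·I* = 979.6 - j877.9 VA.
Step 7 — Real power: P = Re(S) = 979.6 W.
Step 8 — Reactive power: Q = Im(S) = -877.9 VAR.
Step 9 — Apparent power: |S| = 1315 VA.
Step 10 — Power factor: PF = P/|S| = 0.7447 (leading).

(a) P = 979.6 W  (b) Q = -877.9 VAR  (c) S = 1315 VA  (d) PF = 0.7447 (leading)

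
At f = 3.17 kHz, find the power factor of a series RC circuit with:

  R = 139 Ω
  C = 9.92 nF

Step 1 — Angular frequency: ω = 2π·f = 2π·3170 = 1.992e+04 rad/s.
Step 2 — Component impedances:
  R: Z = R = 139 Ω
  C: Z = 1/(jωC) = -j/(ω·C) = 0 - j5061 Ω
Step 3 — Series combination: Z_total = R + C = 139 - j5061 Ω = 5063∠-88.4° Ω.
Step 4 — Power factor: PF = cos(φ) = Re(Z)/|Z| = 139/5063 = 0.02745.
Step 5 — Type: Im(Z) = -5061 ⇒ leading (phase φ = -88.4°).

PF = 0.02745 (leading, φ = -88.4°)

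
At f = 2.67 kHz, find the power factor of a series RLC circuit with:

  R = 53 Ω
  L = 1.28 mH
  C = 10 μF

Step 1 — Angular frequency: ω = 2π·f = 2π·2670 = 1.678e+04 rad/s.
Step 2 — Component impedances:
  R: Z = R = 53 Ω
  L: Z = jωL = j·1.678e+04·0.00128 = 0 + j21.47 Ω
  C: Z = 1/(jωC) = -j/(ω·C) = 0 - j5.961 Ω
Step 3 — Series combination: Z_total = R + L + C = 53 + j15.51 Ω = 55.22∠16.3° Ω.
Step 4 — Power factor: PF = cos(φ) = Re(Z)/|Z| = 53/55.224 = 0.9597.
Step 5 — Type: Im(Z) = 15.51 ⇒ lagging (phase φ = 16.3°).

PF = 0.9597 (lagging, φ = 16.3°)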